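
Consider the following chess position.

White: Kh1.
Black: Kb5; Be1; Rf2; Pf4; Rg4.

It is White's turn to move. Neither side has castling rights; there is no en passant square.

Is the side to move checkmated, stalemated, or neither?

White to move; white king on h1.
In check: no.
King squares — g1: attacked by Rg4; g2: attacked by Rf2; h2: attacked by Rf2.
Legal moves for White: none.
Not in check and no legal moves → stalemate.

stalemate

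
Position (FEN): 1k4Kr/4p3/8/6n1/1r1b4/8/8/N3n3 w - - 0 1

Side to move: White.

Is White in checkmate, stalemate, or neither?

White to move; white king on g8.
In check: yes, from the black rook on h8.
King squares — f7: attacked by Ng5; g7: attacked by Bd4; h7: attacked by Ng5; f8: attacked by Rh8; h8: attacked by Bd4.
Legal moves for White: none.
In check with no legal moves → checkmate.

checkmate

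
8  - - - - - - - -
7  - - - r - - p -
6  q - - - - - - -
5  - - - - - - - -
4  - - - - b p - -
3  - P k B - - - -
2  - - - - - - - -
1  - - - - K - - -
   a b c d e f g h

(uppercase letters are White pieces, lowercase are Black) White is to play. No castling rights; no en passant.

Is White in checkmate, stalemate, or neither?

White to move; white king on e1.
In check: no.
Legal moves for White: Bxa6, Bb5, Bxe4, Bc4, Be2, Bc2, Bf1, Bb1, Kf2, Ke2, Kf1, Kd1, b4.
White has 13 legal moves and is not in check → neither.

neither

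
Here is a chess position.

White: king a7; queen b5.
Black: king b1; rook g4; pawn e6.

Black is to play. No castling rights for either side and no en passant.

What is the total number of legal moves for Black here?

Black to move; king on b1.
In check: yes, from the white queen on b5.
Legal moves: Kc2, Ka2, Kc1, Ka1, Rb4.
Count: 5.

5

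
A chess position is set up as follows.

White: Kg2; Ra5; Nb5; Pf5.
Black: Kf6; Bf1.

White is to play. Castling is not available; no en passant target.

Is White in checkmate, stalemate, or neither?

neither

White to move; white king on g2.
In check: yes, from the black bishop on f1.
King squares — f1: available; g1: available; h1: available; f2: available; h2: available; f3: available; g3: available; h3: attacked by Bf1.
Legal moves for White: Kg3, Kf3, Kh2, Kf2, Kh1, Kg1, Kxf1.
White is in check but has 7 legal moves → neither.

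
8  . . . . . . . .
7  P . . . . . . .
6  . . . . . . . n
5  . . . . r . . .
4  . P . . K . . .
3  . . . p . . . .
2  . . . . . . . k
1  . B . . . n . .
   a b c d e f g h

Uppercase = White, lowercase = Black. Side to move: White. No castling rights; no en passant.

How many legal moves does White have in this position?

White to move; king on e4.
In check: yes, from the black rook on e5.
Legal moves: Kxe5, Kf4, Kd4, Kf3, Kxd3.
Count: 5.

5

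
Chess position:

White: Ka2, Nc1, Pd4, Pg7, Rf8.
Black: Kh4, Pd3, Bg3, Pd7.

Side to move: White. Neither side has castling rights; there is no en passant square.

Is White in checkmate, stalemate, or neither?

White to move; white king on a2.
In check: no.
Legal moves for White include: Rh8+, Rg8, Re8, Rd8, Rc8, Rb8, Ra8, Rf7, Rf6, Rf5, Rf4+, Rf3, Rf2, Rf1, Kb3, Ka3, Kb2, Kb1, ... (list truncated; more exist).
White has legal moves and is not in check → neither.

neither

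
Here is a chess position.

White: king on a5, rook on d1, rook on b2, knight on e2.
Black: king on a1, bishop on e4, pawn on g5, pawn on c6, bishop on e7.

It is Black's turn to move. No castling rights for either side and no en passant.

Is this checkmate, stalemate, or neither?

neither

Black to move; black king on a1.
In check: yes, from the white rook on d1.
King squares — b1: attacked by Rd1; a2: attacked by Rb2; b2: available.
Legal moves for Black: Kxb2, Bb1.
Black is in check but has 2 legal moves → neither.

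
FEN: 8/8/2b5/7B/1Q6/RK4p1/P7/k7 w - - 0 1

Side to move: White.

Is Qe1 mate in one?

yes

After Qe1: black king on a1; in check: yes, from the white queen on e1.
King squares — b1: attacked by Qe1; a2: attacked by Ra3; b2: attacked by Kb3.
Black has no legal moves → checkmate.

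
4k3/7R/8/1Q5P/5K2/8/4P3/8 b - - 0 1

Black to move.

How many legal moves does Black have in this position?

Black to move; king on e8.
In check: yes, from the white queen on b5.
Legal moves: Kf8, Kd8.
Count: 2.

2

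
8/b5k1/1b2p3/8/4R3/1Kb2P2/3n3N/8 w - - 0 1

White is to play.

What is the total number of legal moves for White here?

White to move; king on b3.
In check: yes, from the black knight on d2.
Legal moves: Ka4, Kxc3, Ka3, Kc2, Ka2.
Count: 5.

5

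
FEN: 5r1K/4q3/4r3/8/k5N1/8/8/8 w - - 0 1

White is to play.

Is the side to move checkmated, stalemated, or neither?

checkmate

White to move; white king on h8.
In check: yes, from the black rook on f8.
King squares — g7: attacked by Qe7; h7: attacked by Qe7; g8: attacked by Rf8.
Legal moves for White: none.
In check with no legal moves → checkmate.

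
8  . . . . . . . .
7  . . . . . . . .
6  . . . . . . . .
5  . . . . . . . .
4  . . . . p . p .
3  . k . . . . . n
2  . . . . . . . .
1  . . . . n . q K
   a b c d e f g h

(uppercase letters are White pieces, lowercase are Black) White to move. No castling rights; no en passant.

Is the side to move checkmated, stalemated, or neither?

checkmate

White to move; white king on h1.
In check: yes, from the black queen on g1.
King squares — g1: attacked by Nh3; g2: attacked by Ne1; h2: attacked by Qg1.
Legal moves for White: none.
In check with no legal moves → checkmate.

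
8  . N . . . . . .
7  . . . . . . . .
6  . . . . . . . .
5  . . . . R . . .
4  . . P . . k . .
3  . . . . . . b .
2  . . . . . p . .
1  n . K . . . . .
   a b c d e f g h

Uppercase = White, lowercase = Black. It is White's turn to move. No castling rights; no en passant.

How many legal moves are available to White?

White to move; king on c1.
In check: no.
Legal moves: Nd7, Nc6, Na6, Re8, Re7, Re6, Rh5, Rg5, Rf5+, Rd5, Rc5, Rb5, Ra5, Re4+, Re3, Re2, Re1, Kd2, Kb2, Kd1, Kb1, c5.
Count: 22.

22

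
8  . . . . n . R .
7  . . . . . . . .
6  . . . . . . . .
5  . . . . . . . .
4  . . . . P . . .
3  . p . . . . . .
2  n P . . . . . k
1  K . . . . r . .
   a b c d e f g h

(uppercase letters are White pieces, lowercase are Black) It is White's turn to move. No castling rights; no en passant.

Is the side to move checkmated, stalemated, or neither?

White to move; white king on a1.
In check: yes, from the black rook on f1.
King squares — b1: attacked by Rf1; a2: attacked by Pb3; b2: own pawn.
Legal moves for White: none.
In check with no legal moves → checkmate.

checkmate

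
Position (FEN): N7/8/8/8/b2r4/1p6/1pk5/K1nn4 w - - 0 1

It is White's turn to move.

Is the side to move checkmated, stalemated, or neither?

checkmate

White to move; white king on a1.
In check: yes, from the black pawn on b2.
King squares — b1: attacked by Kc2; a2: attacked by Nc1; b2: attacked by Nd1.
Legal moves for White: none.
In check with no legal moves → checkmate.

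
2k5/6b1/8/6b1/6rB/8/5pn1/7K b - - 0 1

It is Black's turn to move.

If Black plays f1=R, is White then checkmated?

After f1=R: white king on h1; in check: yes, from the black rook on f1.
White has 1 legal reply: Kh2.
In check but a legal move exists → not checkmate.

no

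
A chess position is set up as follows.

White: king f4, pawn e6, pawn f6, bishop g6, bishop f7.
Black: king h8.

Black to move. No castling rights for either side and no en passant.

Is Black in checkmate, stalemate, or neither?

Black to move; black king on h8.
In check: no.
King squares — g7: attacked by Pf6; h7: attacked by Bg6; g8: attacked by Bf7.
Legal moves for Black: none.
Not in check and no legal moves → stalemate.

stalemate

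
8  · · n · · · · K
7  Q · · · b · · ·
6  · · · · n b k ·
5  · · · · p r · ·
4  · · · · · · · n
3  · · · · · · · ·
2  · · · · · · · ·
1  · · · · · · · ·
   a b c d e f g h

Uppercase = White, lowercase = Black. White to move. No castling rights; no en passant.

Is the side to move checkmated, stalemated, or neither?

neither

White to move; white king on h8.
In check: yes, from the black bishop on f6.
Legal moves for White: Kg8.
White is in check but has 1 legal move → neither.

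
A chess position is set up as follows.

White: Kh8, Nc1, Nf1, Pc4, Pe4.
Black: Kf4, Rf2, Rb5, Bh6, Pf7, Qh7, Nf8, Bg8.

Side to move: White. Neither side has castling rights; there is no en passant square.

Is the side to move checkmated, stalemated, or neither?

White to move; white king on h8.
In check: yes, from the black queen on h7.
King squares — g7: attacked by Bh6; h7: attacked by Nf8; g8: attacked by Qh7.
Legal moves for White: none.
In check with no legal moves → checkmate.

checkmate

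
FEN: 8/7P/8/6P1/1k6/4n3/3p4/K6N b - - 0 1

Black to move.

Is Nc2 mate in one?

After Nc2: white king on a1; in check: yes, from the black knight on c2.
White has 3 legal replies: Kb2, Ka2, Kb1.
In check but a legal move exists → not checkmate.

no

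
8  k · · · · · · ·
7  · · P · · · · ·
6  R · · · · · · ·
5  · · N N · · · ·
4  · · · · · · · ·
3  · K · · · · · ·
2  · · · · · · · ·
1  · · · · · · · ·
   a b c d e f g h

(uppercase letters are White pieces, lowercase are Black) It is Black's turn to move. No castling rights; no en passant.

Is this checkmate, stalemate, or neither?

Black to move; black king on a8.
In check: yes, from the white rook on a6.
King squares — a7: attacked by Ra6; b7: attacked by Nc5; b8: attacked by Pc7.
Legal moves for Black: none.
In check with no legal moves → checkmate.

checkmate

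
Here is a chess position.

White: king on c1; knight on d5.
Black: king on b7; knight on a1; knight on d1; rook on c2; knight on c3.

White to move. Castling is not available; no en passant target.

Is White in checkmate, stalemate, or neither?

checkmate

White to move; white king on c1.
In check: yes, from the black rook on c2.
King squares — b1: attacked by Nc3; d1: attacked by Nc3; b2: attacked by Nd1; c2: attacked by Na1; d2: attacked by Rc2.
Legal moves for White: none.
In check with no legal moves → checkmate.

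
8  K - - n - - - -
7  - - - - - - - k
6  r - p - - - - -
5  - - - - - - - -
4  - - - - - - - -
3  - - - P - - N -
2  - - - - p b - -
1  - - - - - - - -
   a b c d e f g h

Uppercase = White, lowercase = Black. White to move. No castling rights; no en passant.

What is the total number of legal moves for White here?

White to move; king on a8.
In check: yes, from the black rook on a6.
Legal moves: Kb8.
Count: 1.

1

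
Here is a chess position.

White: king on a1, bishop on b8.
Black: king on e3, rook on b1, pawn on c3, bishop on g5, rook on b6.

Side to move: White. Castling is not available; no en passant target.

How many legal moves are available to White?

1

White to move; king on a1.
In check: yes, from the black rook on b1.
Legal moves: Ka2.
Count: 1.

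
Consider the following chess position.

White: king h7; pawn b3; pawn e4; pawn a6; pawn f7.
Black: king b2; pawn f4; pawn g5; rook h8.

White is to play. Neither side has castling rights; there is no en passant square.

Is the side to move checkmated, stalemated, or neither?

neither

White to move; white king on h7.
In check: yes, from the black rook on h8.
King squares — g6: available; h6: attacked by Rh8; g7: available; g8: attacked by Rh8; h8: available.
Legal moves for White: Kxh8, Kg7, Kg6.
White is in check but has 3 legal moves → neither.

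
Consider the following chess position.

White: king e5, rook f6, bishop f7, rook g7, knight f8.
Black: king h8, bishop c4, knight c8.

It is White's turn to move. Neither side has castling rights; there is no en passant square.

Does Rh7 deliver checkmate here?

After Rh7: black king on h8; in check: yes, from the white rook on h7.
King squares — g7: attacked by Rh7; h7: attacked by Nf8; g8: attacked by Bf7.
Black has no legal moves → checkmate.

yes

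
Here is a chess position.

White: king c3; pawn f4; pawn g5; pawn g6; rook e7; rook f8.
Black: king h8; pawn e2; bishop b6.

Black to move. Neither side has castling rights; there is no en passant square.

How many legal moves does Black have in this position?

Black to move; king on h8.
In check: yes, from the white rook on f8.
Legal moves: none.
Count: 0.

0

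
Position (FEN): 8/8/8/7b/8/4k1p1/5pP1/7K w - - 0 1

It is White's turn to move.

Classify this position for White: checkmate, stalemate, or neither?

stalemate

White to move; white king on h1.
In check: no.
King squares — g1: attacked by Pf2; g2: own pawn; h2: attacked by Pg3.
Legal moves for White: none.
Not in check and no legal moves → stalemate.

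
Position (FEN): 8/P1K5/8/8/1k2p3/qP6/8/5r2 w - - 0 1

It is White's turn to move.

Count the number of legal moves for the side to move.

White to move; king on c7.
In check: no.
Legal moves: Kd8, Kc8, Kb8, Kd7, Kb7, Kd6, Kc6, Kb6, a8=Q, a8=R, a8=B, a8=N.
Count: 12.

12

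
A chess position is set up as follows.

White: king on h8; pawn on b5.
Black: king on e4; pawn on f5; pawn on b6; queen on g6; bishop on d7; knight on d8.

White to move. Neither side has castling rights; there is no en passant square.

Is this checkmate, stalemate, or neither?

stalemate

White to move; white king on h8.
In check: no.
King squares — g7: attacked by Qg6; h7: attacked by Qg6; g8: attacked by Qg6.
Legal moves for White: none.
Not in check and no legal moves → stalemate.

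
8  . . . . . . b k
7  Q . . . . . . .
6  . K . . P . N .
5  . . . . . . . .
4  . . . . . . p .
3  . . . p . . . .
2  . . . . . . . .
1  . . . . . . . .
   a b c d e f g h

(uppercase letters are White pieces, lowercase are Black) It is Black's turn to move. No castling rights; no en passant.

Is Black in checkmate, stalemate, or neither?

Black to move; black king on h8.
In check: yes, from the white knight on g6.
King squares — g7: attacked by Qa7; h7: attacked by Qa7; g8: own bishop.
Legal moves for Black: none.
In check with no legal moves → checkmate.

checkmate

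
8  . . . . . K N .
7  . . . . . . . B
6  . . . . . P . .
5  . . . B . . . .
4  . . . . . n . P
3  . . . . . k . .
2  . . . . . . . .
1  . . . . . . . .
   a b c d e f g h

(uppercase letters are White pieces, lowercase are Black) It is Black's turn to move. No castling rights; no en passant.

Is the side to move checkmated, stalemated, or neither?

neither

Black to move; black king on f3.
In check: yes, from the white bishop on d5.
King squares — e2: available; f2: available; g2: attacked by Bd5; e3: available; g3: available; e4: attacked by Bd5; f4: own knight; g4: available.
Legal moves for Black: Kg4, Kg3, Ke3, Kf2, Ke2, Nxd5.
Black is in check but has 6 legal moves → neither.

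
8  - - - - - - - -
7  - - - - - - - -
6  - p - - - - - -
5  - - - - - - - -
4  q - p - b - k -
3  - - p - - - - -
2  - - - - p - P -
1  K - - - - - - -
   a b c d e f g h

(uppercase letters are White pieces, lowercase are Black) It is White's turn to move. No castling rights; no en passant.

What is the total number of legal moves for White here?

0

White to move; king on a1.
In check: yes, from the black queen on a4.
Legal moves: none.
Count: 0.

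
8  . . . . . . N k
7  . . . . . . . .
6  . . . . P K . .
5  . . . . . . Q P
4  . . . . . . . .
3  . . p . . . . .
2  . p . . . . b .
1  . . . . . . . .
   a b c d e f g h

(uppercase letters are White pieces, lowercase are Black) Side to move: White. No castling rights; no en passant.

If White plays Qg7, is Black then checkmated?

yes

After Qg7: black king on h8; in check: yes, from the white queen on g7.
King squares — g7: attacked by Kf6; h7: attacked by Qg7; g8: attacked by Qg7.
Black has no legal moves → checkmate.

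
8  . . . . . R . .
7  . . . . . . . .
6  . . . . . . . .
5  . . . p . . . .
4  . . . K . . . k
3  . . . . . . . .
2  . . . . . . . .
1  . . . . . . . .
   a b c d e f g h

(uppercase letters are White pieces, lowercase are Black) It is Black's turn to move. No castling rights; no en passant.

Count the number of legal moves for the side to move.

5

Black to move; king on h4.
In check: no.
Legal moves: Kh5, Kg5, Kg4, Kh3, Kg3.
Count: 5.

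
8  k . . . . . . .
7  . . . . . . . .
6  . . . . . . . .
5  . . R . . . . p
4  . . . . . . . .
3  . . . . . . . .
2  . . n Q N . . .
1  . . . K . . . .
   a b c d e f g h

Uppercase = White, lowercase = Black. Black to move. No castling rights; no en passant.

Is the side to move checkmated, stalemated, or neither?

neither

Black to move; black king on a8.
In check: no.
Legal moves for Black: Kb8, Kb7, Ka7, Nd4, Nb4, Ne3+, Na3, Ne1, Na1, h4.
Black has 10 legal moves and is not in check → neither.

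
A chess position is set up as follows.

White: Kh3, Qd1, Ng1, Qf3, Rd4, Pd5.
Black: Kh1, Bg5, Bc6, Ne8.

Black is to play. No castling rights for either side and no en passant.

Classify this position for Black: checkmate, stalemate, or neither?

Black to move; black king on h1.
In check: yes, from the white queen on f3.
King squares — g1: attacked by Qd1; g2: attacked by Qf3; h2: attacked by Kh3.
Legal moves for Black: none.
In check with no legal moves → checkmate.

checkmate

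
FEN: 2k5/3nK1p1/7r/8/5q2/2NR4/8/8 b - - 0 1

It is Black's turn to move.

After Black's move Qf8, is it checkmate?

yes

After Qf8: white king on e7; in check: yes, from the black queen on f8.
King squares — d6: attacked by Rh6; e6: attacked by Rh6; f6: attacked by Rh6; d7: attacked by Kc8; f7: attacked by Qf8; d8: attacked by Kc8; e8: attacked by Qf8; f8: attacked by Nd7.
White has no legal moves → checkmate.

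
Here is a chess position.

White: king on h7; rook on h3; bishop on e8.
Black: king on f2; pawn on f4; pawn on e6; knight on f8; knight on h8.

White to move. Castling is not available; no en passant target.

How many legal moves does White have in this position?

White to move; king on h7.
In check: yes, from the black knight on f8.
Legal moves: Kxh8, Kg8, Kg7, Kh6.
Count: 4.

4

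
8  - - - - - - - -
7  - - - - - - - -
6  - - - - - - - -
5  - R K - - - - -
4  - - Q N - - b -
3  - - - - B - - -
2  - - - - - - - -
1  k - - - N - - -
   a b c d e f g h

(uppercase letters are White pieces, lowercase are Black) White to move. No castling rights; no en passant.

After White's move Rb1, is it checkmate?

After Rb1: black king on a1; in check: yes, from the white rook on b1.
Black has 1 legal reply: Kxb1.
In check but a legal move exists → not checkmate.

no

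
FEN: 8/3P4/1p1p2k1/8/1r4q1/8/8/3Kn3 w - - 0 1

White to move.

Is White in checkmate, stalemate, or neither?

White to move; white king on d1.
In check: yes, from the black queen on g4.
Legal moves for White: Kd2, Kxe1, Kc1.
White is in check but has 3 legal moves → neither.

neither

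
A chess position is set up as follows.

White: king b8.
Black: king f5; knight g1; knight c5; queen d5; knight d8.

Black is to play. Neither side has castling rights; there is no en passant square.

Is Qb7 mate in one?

yes

After Qb7: white king on b8; in check: yes, from the black queen on b7.
King squares — a7: attacked by Qb7; b7: attacked by Nc5; c7: attacked by Qb7; a8: attacked by Qb7; c8: attacked by Qb7.
White has no legal moves → checkmate.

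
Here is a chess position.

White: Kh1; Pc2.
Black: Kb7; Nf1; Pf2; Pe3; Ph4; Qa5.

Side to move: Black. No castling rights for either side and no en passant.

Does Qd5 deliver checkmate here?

yes

After Qd5: white king on h1; in check: yes, from the black queen on d5.
King squares — g1: attacked by Pf2; g2: attacked by Qd5; h2: attacked by Nf1.
White has no legal moves → checkmate.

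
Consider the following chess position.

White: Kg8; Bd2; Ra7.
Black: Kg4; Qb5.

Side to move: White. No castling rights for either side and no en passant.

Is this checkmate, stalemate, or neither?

neither

White to move; white king on g8.
In check: no.
Legal moves for White include: Kh8, Kf8, Kh7, Kg7, Kf7, Ra8, Rh7, Rg7+, Rf7, Re7, Rd7, Rc7, Rb7, Ra6, Ra5, Ra4+, Ra3, Ra2, ... (list truncated; more exist).
White has legal moves and is not in check → neither.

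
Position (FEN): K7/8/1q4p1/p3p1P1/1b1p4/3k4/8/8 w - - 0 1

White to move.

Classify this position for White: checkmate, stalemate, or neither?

White to move; white king on a8.
In check: no.
King squares — a7: attacked by Qb6; b7: attacked by Qb6; b8: attacked by Qb6.
Legal moves for White: none.
Not in check and no legal moves → stalemate.

stalemate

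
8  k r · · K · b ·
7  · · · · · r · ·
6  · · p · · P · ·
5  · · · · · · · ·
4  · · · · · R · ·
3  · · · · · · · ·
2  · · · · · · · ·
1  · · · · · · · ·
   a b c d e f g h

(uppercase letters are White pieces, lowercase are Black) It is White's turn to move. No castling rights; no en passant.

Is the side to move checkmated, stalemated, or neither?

White to move; white king on e8.
In check: yes, from the black rook on b8.
King squares — d7: attacked by Rf7; e7: attacked by Rf7; f7: attacked by Bg8; d8: attacked by Rb8; f8: attacked by Rf7.
Legal moves for White: none.
In check with no legal moves → checkmate.

checkmate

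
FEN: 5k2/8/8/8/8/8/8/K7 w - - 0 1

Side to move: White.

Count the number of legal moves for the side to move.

White to move; king on a1.
In check: no.
Legal moves: Kb2, Ka2, Kb1.
Count: 3.

3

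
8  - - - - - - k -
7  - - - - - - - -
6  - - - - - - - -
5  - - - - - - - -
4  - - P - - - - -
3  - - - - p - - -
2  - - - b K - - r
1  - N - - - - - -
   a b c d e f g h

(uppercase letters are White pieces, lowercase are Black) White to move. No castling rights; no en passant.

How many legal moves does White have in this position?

White to move; king on e2.
In check: yes, from the black rook on h2.
Legal moves: Kf3, Kd3, Kf1, Kd1.
Count: 4.

4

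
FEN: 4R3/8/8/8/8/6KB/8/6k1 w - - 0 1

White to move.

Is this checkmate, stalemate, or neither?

White to move; white king on g3.
In check: no.
Legal moves for White include: Rh8, Rg8, Rf8, Rd8, Rc8, Rb8, Ra8, Re7, Re6, Re5, Re4, Re3, Re2, Re1#, Bc8, Bd7, Be6, Bf5, ... (list truncated; more exist).
White has legal moves and is not in check → neither.

neither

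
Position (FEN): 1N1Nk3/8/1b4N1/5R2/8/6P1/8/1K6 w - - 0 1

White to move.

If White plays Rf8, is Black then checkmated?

yes

After Rf8: black king on e8; in check: yes, from the white rook on f8.
King squares — d7: attacked by Nb8; e7: attacked by Ng6; f7: attacked by Nd8; d8: attacked by Rf8; f8: attacked by Ng6.
Black has no legal moves → checkmate.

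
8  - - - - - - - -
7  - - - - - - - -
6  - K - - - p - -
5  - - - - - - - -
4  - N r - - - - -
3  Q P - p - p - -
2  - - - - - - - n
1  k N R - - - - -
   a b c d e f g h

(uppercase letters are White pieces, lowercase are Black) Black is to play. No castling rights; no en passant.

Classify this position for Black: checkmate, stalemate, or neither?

Black to move; black king on a1.
In check: yes, from the white queen on a3.
King squares — b1: attacked by Rc1; a2: attacked by Qa3; b2: attacked by Qa3.
Legal moves for Black: none.
In check with no legal moves → checkmate.

checkmate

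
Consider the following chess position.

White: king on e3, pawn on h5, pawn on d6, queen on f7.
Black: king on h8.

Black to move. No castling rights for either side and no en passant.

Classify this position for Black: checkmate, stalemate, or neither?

Black to move; black king on h8.
In check: no.
King squares — g7: attacked by Qf7; h7: attacked by Qf7; g8: attacked by Qf7.
Legal moves for Black: none.
Not in check and no legal moves → stalemate.

stalemate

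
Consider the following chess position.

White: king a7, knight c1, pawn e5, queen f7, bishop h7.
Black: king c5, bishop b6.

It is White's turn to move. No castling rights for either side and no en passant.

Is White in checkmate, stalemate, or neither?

White to move; white king on a7.
In check: yes, from the black bishop on b6.
King squares — a6: available; b6: attacked by Kc5; b7: available; a8: available; b8: available.
Legal moves for White: Kb8, Ka8, Kb7, Ka6.
White is in check but has 4 legal moves → neither.

neither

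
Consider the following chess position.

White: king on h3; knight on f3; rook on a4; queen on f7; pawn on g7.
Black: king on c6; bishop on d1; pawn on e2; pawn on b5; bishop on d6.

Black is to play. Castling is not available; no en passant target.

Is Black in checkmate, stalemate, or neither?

neither

Black to move; black king on c6.
In check: no.
Legal moves for Black include: Bf8, Bb8, Be7, Bc7, Be5, Bc5, Bf4, Bb4, Bg3, Ba3, Bh2, Kb6, Kc5, Bxa4, Bb3, Bc2, bxa4, b4, ... (list truncated; more exist).
Black has legal moves and is not in check → neither.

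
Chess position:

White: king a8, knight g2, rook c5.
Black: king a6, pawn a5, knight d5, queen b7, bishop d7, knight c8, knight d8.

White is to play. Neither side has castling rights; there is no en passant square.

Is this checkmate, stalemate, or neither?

White to move; white king on a8.
In check: yes, from the black queen on b7.
King squares — a7: attacked by Ka6; b7: attacked by Ka6; b8: attacked by Qb7.
Legal moves for White: none.
In check with no legal moves → checkmate.

checkmate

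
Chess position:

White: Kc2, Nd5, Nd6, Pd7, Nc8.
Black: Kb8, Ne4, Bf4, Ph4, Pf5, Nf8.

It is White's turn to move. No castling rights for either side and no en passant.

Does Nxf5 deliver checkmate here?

no

After Nxf5: black king on b8; in check: no.
Black is not in check, so this cannot be checkmate.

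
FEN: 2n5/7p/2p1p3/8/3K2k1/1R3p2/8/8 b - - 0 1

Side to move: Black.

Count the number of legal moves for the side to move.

Black to move; king on g4.
In check: no.
Legal moves: Ne7, Na7, Nd6, Nb6, Kh5, Kg5, Kf5, Kh4, Kf4, Kh3, Kg3, h6, e5+, c5+, f2, h5.
Count: 16.

16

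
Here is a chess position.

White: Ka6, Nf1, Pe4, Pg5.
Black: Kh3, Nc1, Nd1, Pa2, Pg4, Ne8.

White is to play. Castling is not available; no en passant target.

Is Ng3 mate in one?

After Ng3: black king on h3; in check: no.
Black is not in check, so this cannot be checkmate.

no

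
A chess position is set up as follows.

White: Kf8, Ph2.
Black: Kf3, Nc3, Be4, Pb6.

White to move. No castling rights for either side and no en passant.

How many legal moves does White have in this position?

White to move; king on f8.
In check: no.
Legal moves: Kg8, Ke8, Kg7, Kf7, Ke7, h3, h4.
Count: 7.

7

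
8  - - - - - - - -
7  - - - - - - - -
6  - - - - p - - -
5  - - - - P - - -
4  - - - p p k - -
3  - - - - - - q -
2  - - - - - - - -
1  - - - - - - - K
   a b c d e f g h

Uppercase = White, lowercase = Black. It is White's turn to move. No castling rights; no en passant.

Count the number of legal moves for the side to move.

White to move; king on h1.
In check: no.
Legal moves: none.
Count: 0.

0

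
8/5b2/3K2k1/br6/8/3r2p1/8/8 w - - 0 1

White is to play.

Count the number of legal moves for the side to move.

2

White to move; king on d6.
In check: yes, from the black rook on d3.
Legal moves: Ke7, Kc6.
Count: 2.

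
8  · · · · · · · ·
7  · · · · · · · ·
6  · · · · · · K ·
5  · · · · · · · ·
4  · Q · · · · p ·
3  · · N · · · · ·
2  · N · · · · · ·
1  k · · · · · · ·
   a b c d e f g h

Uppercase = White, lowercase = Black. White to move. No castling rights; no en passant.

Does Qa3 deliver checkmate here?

yes

After Qa3: black king on a1; in check: yes, from the white queen on a3.
King squares — b1: attacked by Nc3; a2: attacked by Qa3; b2: attacked by Qa3.
Black has no legal moves → checkmate.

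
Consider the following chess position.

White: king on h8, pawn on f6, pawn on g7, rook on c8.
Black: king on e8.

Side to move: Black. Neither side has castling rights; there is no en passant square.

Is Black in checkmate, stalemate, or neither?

Black to move; black king on e8.
In check: yes, from the white rook on c8.
Legal moves for Black: Kf7, Kd7.
Black is in check but has 2 legal moves → neither.

neither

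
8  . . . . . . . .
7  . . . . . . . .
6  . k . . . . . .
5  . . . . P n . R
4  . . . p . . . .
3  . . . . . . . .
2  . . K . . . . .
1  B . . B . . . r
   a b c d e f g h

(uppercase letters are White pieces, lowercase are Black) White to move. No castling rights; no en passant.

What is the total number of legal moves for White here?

22

White to move; king on c2.
In check: no.
Legal moves: Rh8, Rh7, Rh6+, Rg5, Rxf5, Rh4, Rh3, Rh2, Rxh1, Kd3, Kb3, Kd2, Kb2, Kc1, Kb1, Bg4, Bf3, Be2, Bxd4+, Bc3, Bb2, e6.
Count: 22.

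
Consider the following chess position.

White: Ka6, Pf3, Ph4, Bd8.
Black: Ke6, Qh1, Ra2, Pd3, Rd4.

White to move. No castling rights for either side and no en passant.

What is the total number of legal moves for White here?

White to move; king on a6.
In check: yes, from the black rook on a2.
Legal moves: Kb7, Kb6, Kb5, Ba5.
Count: 4.

4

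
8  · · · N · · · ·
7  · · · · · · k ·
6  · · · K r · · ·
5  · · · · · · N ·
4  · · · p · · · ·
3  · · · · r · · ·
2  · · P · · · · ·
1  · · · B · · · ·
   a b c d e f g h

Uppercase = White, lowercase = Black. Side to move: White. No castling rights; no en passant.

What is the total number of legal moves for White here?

6

White to move; king on d6.
In check: yes, from the black rook on e6.
Legal moves: Kd7, Kc7, Kd5, Kc5, Ndxe6+, Ngxe6+.
Count: 6.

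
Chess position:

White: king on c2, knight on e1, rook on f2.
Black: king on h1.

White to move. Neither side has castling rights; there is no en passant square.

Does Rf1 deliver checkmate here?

no

After Rf1: black king on h1; in check: yes, from the white rook on f1.
Black has 1 legal reply: Kh2.
In check but a legal move exists → not checkmate.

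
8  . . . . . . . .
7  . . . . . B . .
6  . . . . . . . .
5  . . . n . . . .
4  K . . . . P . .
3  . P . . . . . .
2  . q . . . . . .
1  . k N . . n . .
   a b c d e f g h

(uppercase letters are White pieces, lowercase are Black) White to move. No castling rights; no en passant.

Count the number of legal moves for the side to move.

White to move; king on a4.
In check: no.
Legal moves: Bg8, Be8, Bg6+, Be6, Bh5, Bxd5, Kb5, Ka5, Nd3, Ne2, Na2, f5, b4.
Count: 13.

13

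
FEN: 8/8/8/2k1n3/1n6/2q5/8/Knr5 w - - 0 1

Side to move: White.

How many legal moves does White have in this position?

White to move; king on a1.
In check: yes, from the black queen on c3.
Legal moves: none.
Count: 0.

0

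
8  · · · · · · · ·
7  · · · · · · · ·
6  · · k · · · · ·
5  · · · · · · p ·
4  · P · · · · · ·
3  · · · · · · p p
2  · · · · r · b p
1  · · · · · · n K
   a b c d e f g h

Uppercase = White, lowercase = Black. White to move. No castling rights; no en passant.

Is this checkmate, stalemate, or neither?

White to move; white king on h1.
In check: yes, from the black bishop on g2.
King squares — g1: attacked by Ph2; g2: attacked by Re2; h2: attacked by Pg3.
Legal moves for White: none.
In check with no legal moves → checkmate.

checkmate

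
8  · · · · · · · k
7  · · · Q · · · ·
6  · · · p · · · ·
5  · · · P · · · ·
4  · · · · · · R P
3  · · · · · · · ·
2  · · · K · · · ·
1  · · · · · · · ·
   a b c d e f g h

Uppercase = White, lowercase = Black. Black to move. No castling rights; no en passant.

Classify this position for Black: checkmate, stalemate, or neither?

stalemate

Black to move; black king on h8.
In check: no.
King squares — g7: attacked by Rg4; h7: attacked by Qd7; g8: attacked by Rg4.
Legal moves for Black: none.
Not in check and no legal moves → stalemate.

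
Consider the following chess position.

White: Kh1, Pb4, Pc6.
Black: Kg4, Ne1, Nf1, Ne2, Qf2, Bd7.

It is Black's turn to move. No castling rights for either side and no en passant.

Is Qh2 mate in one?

yes

After Qh2: white king on h1; in check: yes, from the black queen on h2.
King squares — g1: attacked by Ne2; g2: attacked by Ne1; h2: attacked by Nf1.
White has no legal moves → checkmate.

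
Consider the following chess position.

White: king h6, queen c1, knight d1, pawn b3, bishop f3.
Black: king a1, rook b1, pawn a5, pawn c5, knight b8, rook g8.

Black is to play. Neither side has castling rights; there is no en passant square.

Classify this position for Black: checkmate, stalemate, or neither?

neither

Black to move; black king on a1.
In check: no.
Legal moves for Black include: Rh8+, Rf8, Re8, Rd8, Rc8, Rg7, Rg6+, Rg5, Rg4, Rg3, Rg2, Rg1, Nd7, Nc6, Na6, Rxc1, Ka2, c4, ... (list truncated; more exist).
Black has legal moves and is not in check → neither.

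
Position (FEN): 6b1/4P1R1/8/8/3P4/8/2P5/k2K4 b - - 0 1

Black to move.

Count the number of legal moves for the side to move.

10

Black to move; king on a1.
In check: no.
Legal moves: Bh7, Bf7, Be6, Bd5, Bc4, Bb3, Ba2, Kb2, Ka2, Kb1.
Count: 10.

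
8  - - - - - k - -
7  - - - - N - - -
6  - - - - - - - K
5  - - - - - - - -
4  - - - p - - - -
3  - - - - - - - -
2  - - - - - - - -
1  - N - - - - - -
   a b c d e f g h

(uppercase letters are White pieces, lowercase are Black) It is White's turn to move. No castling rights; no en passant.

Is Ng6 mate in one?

no

After Ng6: black king on f8; in check: yes, from the white knight on g6.
Black has 3 legal replies: Kg8, Ke8, Kf7.
In check but a legal move exists → not checkmate.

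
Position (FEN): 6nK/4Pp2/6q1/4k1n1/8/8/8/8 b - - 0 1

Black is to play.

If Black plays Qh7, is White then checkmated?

After Qh7: white king on h8; in check: yes, from the black queen on h7.
King squares — g7: attacked by Qh7; h7: attacked by Ng5; g8: attacked by Qh7.
White has no legal moves → checkmate.

yes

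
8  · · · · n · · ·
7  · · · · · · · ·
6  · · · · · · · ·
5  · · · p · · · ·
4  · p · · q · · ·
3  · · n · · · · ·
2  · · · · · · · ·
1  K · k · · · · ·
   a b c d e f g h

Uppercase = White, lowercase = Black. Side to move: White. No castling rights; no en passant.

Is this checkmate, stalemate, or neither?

White to move; white king on a1.
In check: no.
King squares — b1: attacked by Kc1; a2: attacked by Nc3; b2: attacked by Kc1.
Legal moves for White: none.
Not in check and no legal moves → stalemate.

stalemate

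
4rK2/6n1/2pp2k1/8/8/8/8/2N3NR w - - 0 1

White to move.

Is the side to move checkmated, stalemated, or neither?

checkmate

White to move; white king on f8.
In check: yes, from the black rook on e8.
King squares — e7: attacked by Re8; f7: attacked by Kg6; g7: attacked by Kg6; e8: attacked by Ng7; g8: attacked by Re8.
Legal moves for White: none.
In check with no legal moves → checkmate.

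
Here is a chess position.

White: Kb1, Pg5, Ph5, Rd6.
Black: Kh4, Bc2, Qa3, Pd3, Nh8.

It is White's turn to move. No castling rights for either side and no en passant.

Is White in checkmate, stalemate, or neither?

checkmate

White to move; white king on b1.
In check: yes, from the black bishop on c2.
King squares — a1: attacked by Qa3; c1: attacked by Qa3; a2: attacked by Qa3; b2: attacked by Qa3; c2: attacked by Pd3.
Legal moves for White: none.
In check with no legal moves → checkmate.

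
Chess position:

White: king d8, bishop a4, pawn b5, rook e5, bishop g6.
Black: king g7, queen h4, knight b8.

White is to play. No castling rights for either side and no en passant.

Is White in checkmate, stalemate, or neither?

White to move; white king on d8.
In check: yes, from the black queen on h4.
King squares — c7: available; d7: attacked by Nb8; e7: attacked by Qh4; c8: available; e8: available.
Legal moves for White: Ke8, Kc8, Kc7, Re7+, Rg5.
White is in check but has 5 legal moves → neither.

neither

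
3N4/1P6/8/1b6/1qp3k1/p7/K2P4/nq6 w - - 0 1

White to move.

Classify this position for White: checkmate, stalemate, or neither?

checkmate

White to move; white king on a2.
In check: yes, from the black queen on b1.
King squares — a1: attacked by Qb1; b1: attacked by Qb4; b2: attacked by Qb1; a3: attacked by Qb4; b3: attacked by Na1.
Legal moves for White: none.
In check with no legal moves → checkmate.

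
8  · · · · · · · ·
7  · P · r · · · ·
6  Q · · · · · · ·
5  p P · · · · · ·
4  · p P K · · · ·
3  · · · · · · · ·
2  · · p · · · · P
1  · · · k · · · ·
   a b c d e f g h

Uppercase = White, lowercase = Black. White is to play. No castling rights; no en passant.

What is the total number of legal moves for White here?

5

White to move; king on d4.
In check: yes, from the black rook on d7.
Legal moves: Ke5, Kc5, Ke4, Ke3, Qd6.
Count: 5.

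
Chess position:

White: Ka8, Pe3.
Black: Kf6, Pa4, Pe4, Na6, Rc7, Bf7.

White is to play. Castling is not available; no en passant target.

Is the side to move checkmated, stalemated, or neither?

stalemate

White to move; white king on a8.
In check: no.
King squares — a7: attacked by Rc7; b7: attacked by Rc7; b8: attacked by Na6.
Legal moves for White: none.
Not in check and no legal moves → stalemate.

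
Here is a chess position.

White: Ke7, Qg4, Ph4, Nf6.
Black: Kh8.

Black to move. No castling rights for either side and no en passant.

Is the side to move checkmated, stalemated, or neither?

stalemate

Black to move; black king on h8.
In check: no.
King squares — g7: attacked by Qg4; h7: attacked by Nf6; g8: attacked by Qg4.
Legal moves for Black: none.
Not in check and no legal moves → stalemate.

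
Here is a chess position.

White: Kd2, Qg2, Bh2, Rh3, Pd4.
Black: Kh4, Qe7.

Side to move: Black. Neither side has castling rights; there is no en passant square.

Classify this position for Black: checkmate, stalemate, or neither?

Black to move; black king on h4.
In check: yes, from the white rook on h3.
King squares — g3: attacked by Qg2; h3: attacked by Qg2; g4: attacked by Qg2; g5: attacked by Qg2; h5: attacked by Rh3.
Legal moves for Black: none.
In check with no legal moves → checkmate.

checkmate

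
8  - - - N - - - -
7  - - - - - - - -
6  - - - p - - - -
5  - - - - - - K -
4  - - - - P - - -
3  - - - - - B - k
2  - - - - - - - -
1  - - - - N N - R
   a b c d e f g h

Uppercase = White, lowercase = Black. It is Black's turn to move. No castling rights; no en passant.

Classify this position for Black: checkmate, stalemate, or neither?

Black to move; black king on h3.
In check: yes, from the white rook on h1.
King squares — g2: attacked by Ne1; h2: attacked by Nf1; g3: attacked by Nf1; g4: attacked by Bf3; h4: attacked by Rh1.
Legal moves for Black: none.
In check with no legal moves → checkmate.

checkmate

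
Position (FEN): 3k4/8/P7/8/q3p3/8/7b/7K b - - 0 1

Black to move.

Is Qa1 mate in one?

After Qa1: white king on h1; in check: yes, from the black queen on a1.
White has 2 legal replies: Kxh2, Kg2.
In check but a legal move exists → not checkmate.

no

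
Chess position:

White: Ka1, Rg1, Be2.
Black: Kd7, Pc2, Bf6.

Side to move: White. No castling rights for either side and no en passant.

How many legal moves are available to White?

White to move; king on a1.
In check: yes, from the black bishop on f6.
Legal moves: Ka2.
Count: 1.

1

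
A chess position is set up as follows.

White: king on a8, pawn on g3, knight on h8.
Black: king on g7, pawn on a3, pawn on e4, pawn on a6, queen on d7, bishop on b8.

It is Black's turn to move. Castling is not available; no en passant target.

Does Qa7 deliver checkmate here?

yes

After Qa7: white king on a8; in check: yes, from the black queen on a7.
King squares — a7: attacked by Bb8; b7: attacked by Qa7; b8: attacked by Qa7.
White has no legal moves → checkmate.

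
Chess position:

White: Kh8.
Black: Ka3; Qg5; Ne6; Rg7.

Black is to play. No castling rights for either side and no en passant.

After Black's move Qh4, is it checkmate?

yes

After Qh4: white king on h8; in check: yes, from the black queen on h4.
King squares — g7: attacked by Ne6; h7: attacked by Qh4; g8: attacked by Rg7.
White has no legal moves → checkmate.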